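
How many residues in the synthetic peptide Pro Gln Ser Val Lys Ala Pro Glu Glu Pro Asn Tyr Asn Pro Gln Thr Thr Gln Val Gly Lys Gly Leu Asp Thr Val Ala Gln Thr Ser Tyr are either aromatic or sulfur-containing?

2

Aromatic: F, W, Y. Sulfur-containing: C, M.
Aromatic residues here: Tyr12, Tyr31 (2).
Sulfur-containing residues here: none (0).
The two groups share no amino acid, so total = 2 + 0 = 2.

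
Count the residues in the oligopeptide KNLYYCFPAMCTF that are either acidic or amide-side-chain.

Acidic: D, E. Amide-side-chain: N, Q.
Acidic residues here: none (0).
Amide-side-chain residues here: N2 (1).
The two groups share no amino acid, so total = 0 + 1 = 1.

1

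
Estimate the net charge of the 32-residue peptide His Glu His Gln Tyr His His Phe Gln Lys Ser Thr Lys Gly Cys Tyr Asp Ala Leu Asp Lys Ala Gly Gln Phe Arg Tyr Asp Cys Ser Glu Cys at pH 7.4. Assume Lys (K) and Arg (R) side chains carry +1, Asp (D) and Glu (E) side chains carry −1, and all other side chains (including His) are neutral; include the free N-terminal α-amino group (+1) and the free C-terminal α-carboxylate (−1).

Positive (K, R): Lys10, Lys13, Lys21, Arg26 → +4.
Negative (D, E): Glu2, Asp17, Asp20, Asp28, Glu31 → −5.
The N-terminus (+1) and C-terminus (−1) cancel.
Net charge = (+4) + (−5) = −1.

-1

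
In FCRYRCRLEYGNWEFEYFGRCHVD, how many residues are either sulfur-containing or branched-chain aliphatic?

5

Sulfur-containing: C, M. Branched-chain aliphatic: I, L, V.
Sulfur-containing residues here: C2, C6, C21 (3).
Branched-chain aliphatic residues here: L8, V23 (2).
The two groups share no amino acid, so total = 3 + 2 = 5.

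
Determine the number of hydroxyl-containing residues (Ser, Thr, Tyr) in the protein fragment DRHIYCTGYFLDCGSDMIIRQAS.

Matching residues: Y5, T7, Y9, S15, S23.

5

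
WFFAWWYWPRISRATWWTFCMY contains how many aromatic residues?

11

F, W, and Y each carry an aromatic ring on the side chain.
Matching residues: W1, F2, F3, W5, W6, Y7, W8, W16, W17, F19, Y22.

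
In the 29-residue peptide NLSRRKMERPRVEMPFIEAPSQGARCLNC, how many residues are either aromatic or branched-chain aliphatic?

5

Aromatic: F, W, Y. Branched-chain aliphatic: I, L, V.
Aromatic residues here: F16 (1).
Branched-chain aliphatic residues here: L2, V12, I17, L27 (4).
The two groups share no amino acid, so total = 1 + 4 = 5.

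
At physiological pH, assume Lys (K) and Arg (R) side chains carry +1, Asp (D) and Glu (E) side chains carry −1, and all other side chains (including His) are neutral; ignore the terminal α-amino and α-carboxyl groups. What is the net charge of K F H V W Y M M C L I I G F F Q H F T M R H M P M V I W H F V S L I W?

+2

Positive (K, R): K1, R21 → +2.
Negative (D, E): none → −0.
Net charge = (+2) + (−0) = +2.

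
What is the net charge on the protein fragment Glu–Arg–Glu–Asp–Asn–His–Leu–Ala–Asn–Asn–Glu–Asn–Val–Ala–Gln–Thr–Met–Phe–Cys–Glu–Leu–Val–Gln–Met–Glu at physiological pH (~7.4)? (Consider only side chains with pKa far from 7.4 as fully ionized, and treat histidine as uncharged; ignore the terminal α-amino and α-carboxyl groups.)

-5

At pH ~7.4 the Lys and Arg side chains are protonated (+1), the Asp and Glu side chains are deprotonated (−1), and with His taken as neutral all other side chains carry no charge.
Positive (K, R): Arg2 → +1.
Negative (D, E): Glu1, Glu3, Asp4, Glu11, Glu20, Glu25 → −6.
Net charge = (+1) + (−6) = −5.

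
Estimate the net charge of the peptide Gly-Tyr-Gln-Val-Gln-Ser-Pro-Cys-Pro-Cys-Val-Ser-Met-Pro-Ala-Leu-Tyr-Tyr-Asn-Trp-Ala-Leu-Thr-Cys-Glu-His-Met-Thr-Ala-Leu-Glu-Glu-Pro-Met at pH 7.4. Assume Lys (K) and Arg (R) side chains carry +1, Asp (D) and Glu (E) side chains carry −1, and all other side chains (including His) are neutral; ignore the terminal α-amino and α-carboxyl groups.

-3

Positive (K, R): none → +0.
Negative (D, E): Glu25, Glu31, Glu32 → −3.
Net charge = (+0) + (−3) = −3.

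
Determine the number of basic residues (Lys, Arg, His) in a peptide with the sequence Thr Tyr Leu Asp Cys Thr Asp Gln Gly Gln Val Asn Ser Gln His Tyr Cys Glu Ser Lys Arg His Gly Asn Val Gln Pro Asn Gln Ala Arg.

Matching residues: His15, Lys20, Arg21, His22, Arg31.

5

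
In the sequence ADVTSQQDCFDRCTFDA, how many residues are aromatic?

Phenylalanine (F), tryptophan (W), and tyrosine (Y) have aromatic ring side chains.
Matching residues: F10, F15.

2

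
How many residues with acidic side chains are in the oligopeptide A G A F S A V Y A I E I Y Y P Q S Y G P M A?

1

Aspartate (D) and glutamate (E) have carboxylic-acid side chains and are the acidic amino acids.
Matching residues: E11.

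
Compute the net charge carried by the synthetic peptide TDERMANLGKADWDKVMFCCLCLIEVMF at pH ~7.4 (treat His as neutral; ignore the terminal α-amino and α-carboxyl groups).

-2

Near pH 7.4, K and R contribute +1 each, D and E contribute −1 each, and every other side chain (His included, as stated) is uncharged.
Positive (K, R): R4, K10, K15 → +3.
Negative (D, E): D2, E3, D12, D14, E25 → −5.
Net charge = (+3) + (−5) = −2.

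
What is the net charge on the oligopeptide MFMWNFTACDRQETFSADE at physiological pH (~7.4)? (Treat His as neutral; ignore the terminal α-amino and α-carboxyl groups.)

-3

Near pH 7.4, K and R contribute +1 each, D and E contribute −1 each, and every other side chain (His included, as stated) is uncharged.
Positive (K, R): R11 → +1.
Negative (D, E): D10, E13, D18, E19 → −4.
Net charge = (+1) + (−4) = −3.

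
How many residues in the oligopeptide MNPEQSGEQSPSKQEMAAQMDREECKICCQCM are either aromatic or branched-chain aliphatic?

Aromatic: F, W, Y. Branched-chain aliphatic: I, L, V.
Aromatic residues here: none (0).
Branched-chain aliphatic residues here: I27 (1).
The two groups share no amino acid, so total = 0 + 1 = 1.

1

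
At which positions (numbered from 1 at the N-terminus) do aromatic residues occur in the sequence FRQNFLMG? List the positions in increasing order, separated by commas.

1, 5

Phenylalanine (F), tryptophan (W), and tyrosine (Y) have aromatic ring side chains.
Matching residues: F1, F5.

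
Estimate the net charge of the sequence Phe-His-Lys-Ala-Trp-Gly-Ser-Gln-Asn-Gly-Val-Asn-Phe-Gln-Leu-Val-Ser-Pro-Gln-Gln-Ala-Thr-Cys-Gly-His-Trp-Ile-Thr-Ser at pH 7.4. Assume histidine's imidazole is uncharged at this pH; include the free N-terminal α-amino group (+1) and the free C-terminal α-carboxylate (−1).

+1

At pH ~7.4 the Lys and Arg side chains are protonated (+1), the Asp and Glu side chains are deprotonated (−1), and with His taken as neutral all other side chains carry no charge.
Positive (K, R): Lys3 → +1.
Negative (D, E): none → −0.
The N-terminus (+1) and C-terminus (−1) cancel.
Net charge = (+1) + (−0) = +1.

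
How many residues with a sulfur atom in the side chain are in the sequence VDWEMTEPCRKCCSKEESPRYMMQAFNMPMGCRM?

Only Cys (C) and Met (M) have a sulfur atom in the side chain.
Matching residues: M5, C9, C12, C13, M22, M23, M28, M30, C32, M34.

10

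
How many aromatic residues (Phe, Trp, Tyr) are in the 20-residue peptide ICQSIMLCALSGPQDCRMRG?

0

None of the 20 residues belong to this group.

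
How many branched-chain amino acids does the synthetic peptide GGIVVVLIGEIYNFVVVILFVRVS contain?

V, L, and I make up the branched-chain aliphatic group.
Matching residues: I3, V4, V5, V6, L7, I8, I11, V15, V16, V17, I18, L19, V21, V23.

14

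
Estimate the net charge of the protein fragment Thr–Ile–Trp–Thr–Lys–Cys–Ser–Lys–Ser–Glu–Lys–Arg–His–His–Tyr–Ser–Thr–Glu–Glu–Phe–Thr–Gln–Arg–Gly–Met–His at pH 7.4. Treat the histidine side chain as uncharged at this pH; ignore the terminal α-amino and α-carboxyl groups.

+2

At pH ~7.4 the Lys and Arg side chains are protonated (+1), the Asp and Glu side chains are deprotonated (−1), and with His taken as neutral all other side chains carry no charge.
Positive (K, R): Lys5, Lys8, Lys11, Arg12, Arg23 → +5.
Negative (D, E): Glu10, Glu18, Glu19 → −3.
Net charge = (+5) + (−3) = +2.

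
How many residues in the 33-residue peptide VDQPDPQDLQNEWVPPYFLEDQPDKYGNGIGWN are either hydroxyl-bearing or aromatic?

Hydroxyl-bearing: S, T, Y. Aromatic: F, W, Y.
Hydroxyl-bearing residues here: Y17, Y26 (2).
Aromatic residues here: W13, Y17, F18, Y26, W32 (5).
Y is in both groups, so the 2 Y residues must not be double-counted.
Total = 2 + 5 − 2 = 5.

5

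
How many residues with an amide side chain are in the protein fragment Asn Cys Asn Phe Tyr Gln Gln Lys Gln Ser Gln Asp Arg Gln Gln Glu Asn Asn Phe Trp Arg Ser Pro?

Only N (asparagine) and Q (glutamine) carry a side-chain carboxamide.
Matching residues: Asn1, Asn3, Gln6, Gln7, Gln9, Gln11, Gln14, Gln15, Asn17, Asn18.

10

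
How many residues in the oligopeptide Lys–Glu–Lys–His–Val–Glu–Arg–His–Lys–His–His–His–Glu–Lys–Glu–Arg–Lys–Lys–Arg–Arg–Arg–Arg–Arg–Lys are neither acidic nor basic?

Acidic: D, E. Basic: K, R, H. All other residues are neither.
Matching residues: Val5.

1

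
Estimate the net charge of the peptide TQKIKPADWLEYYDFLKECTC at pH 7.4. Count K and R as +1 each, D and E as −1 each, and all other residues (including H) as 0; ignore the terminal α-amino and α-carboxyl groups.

Positive (K, R): K3, K5, K17 → +3.
Negative (D, E): D8, E11, D14, E18 → −4.
Net charge = (+3) + (−4) = −1.

-1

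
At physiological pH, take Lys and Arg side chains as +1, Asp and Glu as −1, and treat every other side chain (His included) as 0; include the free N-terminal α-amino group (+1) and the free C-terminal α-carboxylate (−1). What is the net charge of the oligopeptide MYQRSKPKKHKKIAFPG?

+6

Positive (K, R): R4, K6, K8, K9, K11, K12 → +6.
Negative (D, E): none → −0.
The N-terminus (+1) and C-terminus (−1) cancel.
Net charge = (+6) + (−0) = +6.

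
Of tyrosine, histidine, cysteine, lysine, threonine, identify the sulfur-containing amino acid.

cysteine

Cysteine (C, thiol) and methionine (M, thioether) are the two sulfur-containing amino acids.
Of the listed options, only cysteine belongs to this group.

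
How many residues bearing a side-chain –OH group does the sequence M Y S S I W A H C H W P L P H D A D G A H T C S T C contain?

The –OH-bearing residues are Ser, Thr (aliphatic alcohols), and Tyr (phenol).
Matching residues: Y2, S3, S4, T22, S24, T25.

6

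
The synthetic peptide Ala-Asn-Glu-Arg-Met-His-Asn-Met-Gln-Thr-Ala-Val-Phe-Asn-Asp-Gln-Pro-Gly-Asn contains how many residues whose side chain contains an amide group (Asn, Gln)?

6

Matching residues: Asn2, Asn7, Gln9, Asn14, Gln16, Asn19.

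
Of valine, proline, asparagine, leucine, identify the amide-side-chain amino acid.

The amide-side-chain residues are Asn (N) and Gln (Q).
Of the listed options, only asparagine belongs to this group.

asparagine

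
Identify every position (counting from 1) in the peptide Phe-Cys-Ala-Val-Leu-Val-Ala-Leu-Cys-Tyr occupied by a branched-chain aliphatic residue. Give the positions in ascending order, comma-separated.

Matching residues: Val4, Leu5, Val6, Leu8.

4, 5, 6, 8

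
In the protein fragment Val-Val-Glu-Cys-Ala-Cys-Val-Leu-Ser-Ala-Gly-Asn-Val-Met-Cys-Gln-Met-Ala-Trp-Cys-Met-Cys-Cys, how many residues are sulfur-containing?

Only Cys (C) and Met (M) have a sulfur atom in the side chain.
Matching residues: Cys4, Cys6, Met14, Cys15, Met17, Cys20, Met21, Cys22, Cys23.

9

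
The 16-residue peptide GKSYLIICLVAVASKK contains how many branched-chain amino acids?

V, L, and I make up the branched-chain aliphatic group.
Matching residues: L5, I6, I7, L9, V10, V12.

6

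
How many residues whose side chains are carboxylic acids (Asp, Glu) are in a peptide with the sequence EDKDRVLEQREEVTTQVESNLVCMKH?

7

Matching residues: E1, D2, D4, E8, E11, E12, E18.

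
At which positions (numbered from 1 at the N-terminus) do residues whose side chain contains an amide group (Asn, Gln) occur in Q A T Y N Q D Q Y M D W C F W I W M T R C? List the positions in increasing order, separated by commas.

Matching residues: Q1, N5, Q6, Q8.

1, 5, 6, 8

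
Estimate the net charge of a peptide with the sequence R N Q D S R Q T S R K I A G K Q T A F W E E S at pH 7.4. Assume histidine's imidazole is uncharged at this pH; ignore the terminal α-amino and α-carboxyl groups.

The side chains ionized at physiological pH are Lys/Arg (+1) and Asp/Glu (−1); with His treated as neutral, nothing else contributes.
Positive (K, R): R1, R6, R10, K11, K15 → +5.
Negative (D, E): D4, E21, E22 → −3.
Net charge = (+5) + (−3) = +2.

+2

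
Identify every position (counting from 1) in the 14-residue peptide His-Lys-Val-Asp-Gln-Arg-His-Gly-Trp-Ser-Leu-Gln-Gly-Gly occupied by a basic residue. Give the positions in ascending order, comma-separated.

Lysine (K), arginine (R), and histidine (H) have basic, nitrogen-containing side chains.
Matching residues: His1, Lys2, Arg6, His7.

1, 2, 6, 7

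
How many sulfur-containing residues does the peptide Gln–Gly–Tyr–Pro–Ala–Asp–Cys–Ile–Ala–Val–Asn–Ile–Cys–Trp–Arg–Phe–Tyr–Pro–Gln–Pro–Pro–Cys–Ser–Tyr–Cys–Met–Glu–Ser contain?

5

Cysteine (C, thiol) and methionine (M, thioether) are the two sulfur-containing amino acids.
Matching residues: Cys7, Cys13, Cys22, Cys25, Met26.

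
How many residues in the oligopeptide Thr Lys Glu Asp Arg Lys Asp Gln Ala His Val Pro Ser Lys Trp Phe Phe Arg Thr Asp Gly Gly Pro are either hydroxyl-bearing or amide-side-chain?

4

Hydroxyl-bearing: S, T, Y. Amide-side-chain: N, Q.
Hydroxyl-bearing residues here: Thr1, Ser13, Thr19 (3).
Amide-side-chain residues here: Gln8 (1).
The two groups share no amino acid, so total = 3 + 1 = 4.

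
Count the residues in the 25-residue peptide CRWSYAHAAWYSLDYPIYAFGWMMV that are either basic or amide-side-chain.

2

Basic: H, K, R. Amide-side-chain: N, Q.
Basic residues here: R2, H7 (2).
Amide-side-chain residues here: none (0).
The two groups share no amino acid, so total = 2 + 0 = 2.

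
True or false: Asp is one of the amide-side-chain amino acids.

Only N (asparagine) and Q (glutamine) carry a side-chain carboxamide.
Aspartate is not in this group.

False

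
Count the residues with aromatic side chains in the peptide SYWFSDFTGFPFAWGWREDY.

9

Phenylalanine (F), tryptophan (W), and tyrosine (Y) have aromatic ring side chains.
Matching residues: Y2, W3, F4, F7, F10, F12, W14, W16, Y20.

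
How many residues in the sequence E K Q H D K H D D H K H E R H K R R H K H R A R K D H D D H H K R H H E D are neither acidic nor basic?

2

Acidic: D, E. Basic: K, R, H. All other residues are neither.
Matching residues: Q3, A23.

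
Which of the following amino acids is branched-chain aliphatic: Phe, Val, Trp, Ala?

V, L, and I make up the branched-chain aliphatic group.
Of the listed options, only Val belongs to this group.

Val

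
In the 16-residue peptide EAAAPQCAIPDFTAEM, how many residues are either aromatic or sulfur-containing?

Aromatic: F, W, Y. Sulfur-containing: C, M.
Aromatic residues here: F12 (1).
Sulfur-containing residues here: C7, M16 (2).
The two groups share no amino acid, so total = 1 + 2 = 3.

3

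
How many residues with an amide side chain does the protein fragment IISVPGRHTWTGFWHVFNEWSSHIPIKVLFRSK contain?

Only N (asparagine) and Q (glutamine) carry a side-chain carboxamide.
Matching residues: N18.

1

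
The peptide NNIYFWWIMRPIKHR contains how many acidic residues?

0

The acidic residues are Asp (D) and Glu (E), whose side chains end in a carboxylate group.
None of the 15 residues belong to this group.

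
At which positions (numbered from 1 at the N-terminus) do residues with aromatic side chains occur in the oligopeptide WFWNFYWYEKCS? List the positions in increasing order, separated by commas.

1, 2, 3, 5, 6, 7, 8

F, W, and Y each carry an aromatic ring on the side chain.
Matching residues: W1, F2, W3, F5, Y6, W7, Y8.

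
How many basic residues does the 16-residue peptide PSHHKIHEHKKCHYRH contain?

10

K, R, and H are the three residues with basic side chains (ε-amine, guanidinium, and imidazole respectively).
Matching residues: H3, H4, K5, H7, H9, K10, K11, H13, R15, H16.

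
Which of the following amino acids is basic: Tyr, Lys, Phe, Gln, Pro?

Lys

The basic amino acids are Lys (K), Arg (R), and His (H).
Of the listed options, only Lys belongs to this group.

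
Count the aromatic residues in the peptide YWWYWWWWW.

9

F, W, and Y each carry an aromatic ring on the side chain.
Matching residues: Y1, W2, W3, Y4, W5, W6, W7, W8, W9.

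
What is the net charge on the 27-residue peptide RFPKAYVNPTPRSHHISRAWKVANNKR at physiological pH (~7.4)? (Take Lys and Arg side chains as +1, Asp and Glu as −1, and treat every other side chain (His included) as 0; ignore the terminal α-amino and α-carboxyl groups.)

+7

Positive (K, R): R1, K4, R12, R18, K21, K26, R27 → +7.
Negative (D, E): none → −0.
Net charge = (+7) + (−0) = +7.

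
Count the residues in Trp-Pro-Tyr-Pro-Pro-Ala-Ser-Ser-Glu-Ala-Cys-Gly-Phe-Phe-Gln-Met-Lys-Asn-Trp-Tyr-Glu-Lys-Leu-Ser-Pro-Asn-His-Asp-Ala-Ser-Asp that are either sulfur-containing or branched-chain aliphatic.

3

Sulfur-containing: C, M. Branched-chain aliphatic: I, L, V.
Sulfur-containing residues here: Cys11, Met16 (2).
Branched-chain aliphatic residues here: Leu23 (1).
The two groups share no amino acid, so total = 2 + 1 = 3.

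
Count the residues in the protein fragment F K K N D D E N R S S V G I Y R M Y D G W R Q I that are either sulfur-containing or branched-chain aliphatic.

Sulfur-containing: C, M. Branched-chain aliphatic: I, L, V.
Sulfur-containing residues here: M17 (1).
Branched-chain aliphatic residues here: V12, I14, I24 (3).
The two groups share no amino acid, so total = 1 + 3 = 4.

4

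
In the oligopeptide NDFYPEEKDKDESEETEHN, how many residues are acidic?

9

Only D (aspartate) and E (glutamate) carry a side-chain carboxylic acid.
Matching residues: D2, E6, E7, D9, D11, E12, E14, E15, E17.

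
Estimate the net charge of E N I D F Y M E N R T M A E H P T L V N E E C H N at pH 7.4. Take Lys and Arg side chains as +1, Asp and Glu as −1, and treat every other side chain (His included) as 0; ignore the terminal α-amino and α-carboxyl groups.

-5

Positive (K, R): R10 → +1.
Negative (D, E): E1, D4, E8, E14, E21, E22 → −6.
Net charge = (+1) + (−6) = −5.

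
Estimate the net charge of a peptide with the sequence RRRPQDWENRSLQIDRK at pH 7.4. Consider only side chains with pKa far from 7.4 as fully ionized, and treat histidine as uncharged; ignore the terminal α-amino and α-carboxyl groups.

At pH ~7.4 the Lys and Arg side chains are protonated (+1), the Asp and Glu side chains are deprotonated (−1), and with His taken as neutral all other side chains carry no charge.
Positive (K, R): R1, R2, R3, R10, R16, K17 → +6.
Negative (D, E): D6, E8, D15 → −3.
Net charge = (+6) + (−3) = +3.

+3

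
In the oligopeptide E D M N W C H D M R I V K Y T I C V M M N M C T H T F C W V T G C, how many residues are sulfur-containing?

Only Cys (C) and Met (M) have a sulfur atom in the side chain.
Matching residues: M3, C6, M9, C17, M19, M20, M22, C23, C28, C33.

10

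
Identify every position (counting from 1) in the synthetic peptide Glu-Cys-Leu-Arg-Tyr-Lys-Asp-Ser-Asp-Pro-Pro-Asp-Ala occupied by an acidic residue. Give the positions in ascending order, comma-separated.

Only D (aspartate) and E (glutamate) carry a side-chain carboxylic acid.
Matching residues: Glu1, Asp7, Asp9, Asp12.

1, 7, 9, 12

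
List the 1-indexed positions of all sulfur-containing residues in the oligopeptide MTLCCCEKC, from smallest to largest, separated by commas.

The sulfur-bearing residues are cysteine (–SH) and methionine (–S–CH₃).
Matching residues: M1, C4, C5, C6, C9.

1, 4, 5, 6, 9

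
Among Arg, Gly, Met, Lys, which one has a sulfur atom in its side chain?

Only Cys (C) and Met (M) have a sulfur atom in the side chain.
Of the listed options, only Met belongs to this group.

Met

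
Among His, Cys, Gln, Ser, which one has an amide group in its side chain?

Asparagine (N) and glutamine (Q) have uncharged amide side chains.
Of the listed options, only Gln belongs to this group.

Gln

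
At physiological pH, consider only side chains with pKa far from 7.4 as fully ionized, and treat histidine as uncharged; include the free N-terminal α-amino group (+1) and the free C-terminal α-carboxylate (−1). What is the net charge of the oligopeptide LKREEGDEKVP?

Near pH 7.4, K and R contribute +1 each, D and E contribute −1 each, and every other side chain (His included, as stated) is uncharged.
Positive (K, R): K2, R3, K9 → +3.
Negative (D, E): E4, E5, D7, E8 → −4.
The N-terminus (+1) and C-terminus (−1) cancel.
Net charge = (+3) + (−4) = −1.

-1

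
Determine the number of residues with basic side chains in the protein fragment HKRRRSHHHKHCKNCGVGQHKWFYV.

13

Lysine (K), arginine (R), and histidine (H) have basic, nitrogen-containing side chains.
Matching residues: H1, K2, R3, R4, R5, H7, H8, H9, K10, H11, K13, H20, K21.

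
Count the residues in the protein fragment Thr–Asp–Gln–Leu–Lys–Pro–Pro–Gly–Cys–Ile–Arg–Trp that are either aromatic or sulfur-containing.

Aromatic: F, W, Y. Sulfur-containing: C, M.
Aromatic residues here: Trp12 (1).
Sulfur-containing residues here: Cys9 (1).
The two groups share no amino acid, so total = 1 + 1 = 2.

2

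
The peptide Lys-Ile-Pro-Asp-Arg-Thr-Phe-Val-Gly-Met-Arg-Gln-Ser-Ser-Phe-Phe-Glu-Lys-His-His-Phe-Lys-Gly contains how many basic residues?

7

The basic amino acids are Lys (K), Arg (R), and His (H).
Matching residues: Lys1, Arg5, Arg11, Lys18, His19, His20, Lys22.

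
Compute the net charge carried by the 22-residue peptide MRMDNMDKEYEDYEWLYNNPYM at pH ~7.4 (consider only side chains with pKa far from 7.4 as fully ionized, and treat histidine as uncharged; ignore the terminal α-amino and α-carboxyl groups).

-4

At pH ~7.4 the Lys and Arg side chains are protonated (+1), the Asp and Glu side chains are deprotonated (−1), and with His taken as neutral all other side chains carry no charge.
Positive (K, R): R2, K8 → +2.
Negative (D, E): D4, D7, E9, E11, D12, E14 → −6.
Net charge = (+2) + (−6) = −4.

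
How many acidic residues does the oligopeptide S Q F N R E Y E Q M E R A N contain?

Aspartate (D) and glutamate (E) have carboxylic-acid side chains and are the acidic amino acids.
Matching residues: E6, E8, E11.

3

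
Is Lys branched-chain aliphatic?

No

V, L, and I make up the branched-chain aliphatic group.
Lysine is not in this group.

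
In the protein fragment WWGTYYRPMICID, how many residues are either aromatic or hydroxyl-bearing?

5

Aromatic: F, W, Y. Hydroxyl-bearing: S, T, Y.
Aromatic residues here: W1, W2, Y5, Y6 (4).
Hydroxyl-bearing residues here: T4, Y5, Y6 (3).
Y is in both groups, so the 2 Y residues must not be double-counted.
Total = 4 + 3 − 2 = 5.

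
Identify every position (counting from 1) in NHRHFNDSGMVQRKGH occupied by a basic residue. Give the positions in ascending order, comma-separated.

2, 3, 4, 13, 14, 16

K, R, and H are the three residues with basic side chains (ε-amine, guanidinium, and imidazole respectively).
Matching residues: H2, R3, H4, R13, K14, H16.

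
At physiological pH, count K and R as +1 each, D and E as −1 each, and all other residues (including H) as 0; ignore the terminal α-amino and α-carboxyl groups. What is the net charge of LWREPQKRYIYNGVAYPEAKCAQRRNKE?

+4

Positive (K, R): R3, K7, R8, K20, R24, R25, K27 → +7.
Negative (D, E): E4, E18, E28 → −3.
Net charge = (+7) + (−3) = +4.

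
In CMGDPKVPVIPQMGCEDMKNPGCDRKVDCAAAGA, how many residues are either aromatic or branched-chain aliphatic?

4

Aromatic: F, W, Y. Branched-chain aliphatic: I, L, V.
Aromatic residues here: none (0).
Branched-chain aliphatic residues here: V7, V9, I10, V27 (4).
The two groups share no amino acid, so total = 0 + 4 = 4.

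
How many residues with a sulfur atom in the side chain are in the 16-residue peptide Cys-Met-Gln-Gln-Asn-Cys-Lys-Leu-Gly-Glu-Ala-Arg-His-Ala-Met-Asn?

4

The sulfur-bearing residues are cysteine (–SH) and methionine (–S–CH₃).
Matching residues: Cys1, Met2, Cys6, Met15.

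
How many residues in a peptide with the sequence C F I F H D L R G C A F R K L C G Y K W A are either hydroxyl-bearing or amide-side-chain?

1

Hydroxyl-bearing: S, T, Y. Amide-side-chain: N, Q.
Hydroxyl-bearing residues here: Y18 (1).
Amide-side-chain residues here: none (0).
The two groups share no amino acid, so total = 1 + 0 = 1.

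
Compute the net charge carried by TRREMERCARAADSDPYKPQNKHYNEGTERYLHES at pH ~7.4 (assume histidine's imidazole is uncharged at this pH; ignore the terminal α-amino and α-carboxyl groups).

At pH ~7.4 the Lys and Arg side chains are protonated (+1), the Asp and Glu side chains are deprotonated (−1), and with His taken as neutral all other side chains carry no charge.
Positive (K, R): R2, R3, R7, R10, K18, K22, R30 → +7.
Negative (D, E): E4, E6, D13, D15, E26, E29, E34 → −7.
Net charge = (+7) + (−7) = 0.

0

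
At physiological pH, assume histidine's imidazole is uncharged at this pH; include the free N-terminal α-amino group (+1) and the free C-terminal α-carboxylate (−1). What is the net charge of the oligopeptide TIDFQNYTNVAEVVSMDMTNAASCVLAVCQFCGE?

Near pH 7.4, K and R contribute +1 each, D and E contribute −1 each, and every other side chain (His included, as stated) is uncharged.
Positive (K, R): none → +0.
Negative (D, E): D3, E12, D17, E34 → −4.
The N-terminus (+1) and C-terminus (−1) cancel.
Net charge = (+0) + (−4) = −4.

-4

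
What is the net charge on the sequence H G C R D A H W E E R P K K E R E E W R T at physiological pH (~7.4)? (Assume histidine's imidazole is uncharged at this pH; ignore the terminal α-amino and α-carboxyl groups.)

Near pH 7.4, K and R contribute +1 each, D and E contribute −1 each, and every other side chain (His included, as stated) is uncharged.
Positive (K, R): R4, R11, K13, K14, R16, R20 → +6.
Negative (D, E): D5, E9, E10, E15, E17, E18 → −6.
Net charge = (+6) + (−6) = 0.

0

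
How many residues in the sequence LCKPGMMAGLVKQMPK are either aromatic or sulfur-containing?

Aromatic: F, W, Y. Sulfur-containing: C, M.
Aromatic residues here: none (0).
Sulfur-containing residues here: C2, M6, M7, M14 (4).
The two groups share no amino acid, so total = 0 + 4 = 4.

4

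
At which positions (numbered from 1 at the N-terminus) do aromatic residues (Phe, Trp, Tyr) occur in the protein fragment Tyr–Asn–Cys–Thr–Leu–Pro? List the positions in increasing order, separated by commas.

Matching residues: Tyr1.

1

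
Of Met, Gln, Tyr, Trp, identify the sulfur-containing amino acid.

The sulfur-bearing residues are cysteine (–SH) and methionine (–S–CH₃).
Of the listed options, only Met belongs to this group.

Met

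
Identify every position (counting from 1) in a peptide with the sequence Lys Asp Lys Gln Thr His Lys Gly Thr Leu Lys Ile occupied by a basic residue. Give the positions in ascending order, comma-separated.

The basic amino acids are Lys (K), Arg (R), and His (H).
Matching residues: Lys1, Lys3, His6, Lys7, Lys11.

1, 3, 6, 7, 11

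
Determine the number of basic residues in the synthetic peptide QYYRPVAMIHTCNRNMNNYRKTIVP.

The basic amino acids are Lys (K), Arg (R), and His (H).
Matching residues: R4, H10, R14, R20, K21.

5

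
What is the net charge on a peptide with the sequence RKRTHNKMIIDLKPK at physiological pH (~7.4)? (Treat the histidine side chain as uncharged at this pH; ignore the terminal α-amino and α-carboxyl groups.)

The side chains ionized at physiological pH are Lys/Arg (+1) and Asp/Glu (−1); with His treated as neutral, nothing else contributes.
Positive (K, R): R1, K2, R3, K7, K13, K15 → +6.
Negative (D, E): D11 → −1.
Net charge = (+6) + (−1) = +5.

+5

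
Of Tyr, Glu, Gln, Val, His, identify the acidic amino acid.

Glu

Aspartate (D) and glutamate (E) have carboxylic-acid side chains and are the acidic amino acids.
Of the listed options, only Glu belongs to this group.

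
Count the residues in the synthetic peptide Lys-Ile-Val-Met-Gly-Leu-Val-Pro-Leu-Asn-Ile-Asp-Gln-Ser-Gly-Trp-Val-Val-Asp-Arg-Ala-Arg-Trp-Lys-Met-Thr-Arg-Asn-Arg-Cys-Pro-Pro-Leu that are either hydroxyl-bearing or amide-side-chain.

Hydroxyl-bearing: S, T, Y. Amide-side-chain: N, Q.
Hydroxyl-bearing residues here: Ser14, Thr26 (2).
Amide-side-chain residues here: Asn10, Gln13, Asn28 (3).
The two groups share no amino acid, so total = 2 + 3 = 5.

5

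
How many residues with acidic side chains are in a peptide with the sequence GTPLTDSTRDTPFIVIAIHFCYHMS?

2

The acidic residues are Asp (D) and Glu (E), whose side chains end in a carboxylate group.
Matching residues: D6, D10.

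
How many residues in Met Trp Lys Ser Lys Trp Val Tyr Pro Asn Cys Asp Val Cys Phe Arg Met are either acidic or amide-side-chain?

Acidic: D, E. Amide-side-chain: N, Q.
Acidic residues here: Asp12 (1).
Amide-side-chain residues here: Asn10 (1).
The two groups share no amino acid, so total = 1 + 1 = 2.

2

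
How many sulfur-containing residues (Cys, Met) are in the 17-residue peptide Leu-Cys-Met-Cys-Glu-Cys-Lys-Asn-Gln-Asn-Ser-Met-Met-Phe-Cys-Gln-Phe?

7

Matching residues: Cys2, Met3, Cys4, Cys6, Met12, Met13, Cys15.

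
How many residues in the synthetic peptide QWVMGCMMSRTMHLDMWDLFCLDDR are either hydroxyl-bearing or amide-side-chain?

3

Hydroxyl-bearing: S, T, Y. Amide-side-chain: N, Q.
Hydroxyl-bearing residues here: S9, T11 (2).
Amide-side-chain residues here: Q1 (1).
The two groups share no amino acid, so total = 2 + 1 = 3.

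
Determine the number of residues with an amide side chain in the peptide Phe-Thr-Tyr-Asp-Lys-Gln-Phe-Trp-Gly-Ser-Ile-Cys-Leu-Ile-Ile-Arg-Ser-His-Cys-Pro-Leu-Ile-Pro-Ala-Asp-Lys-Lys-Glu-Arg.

1

Asparagine (N) and glutamine (Q) have uncharged amide side chains.
Matching residues: Gln6.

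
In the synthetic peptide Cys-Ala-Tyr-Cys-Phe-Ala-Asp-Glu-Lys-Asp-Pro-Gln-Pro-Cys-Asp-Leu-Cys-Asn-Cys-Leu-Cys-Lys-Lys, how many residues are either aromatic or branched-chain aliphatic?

4

Aromatic: F, W, Y. Branched-chain aliphatic: I, L, V.
Aromatic residues here: Tyr3, Phe5 (2).
Branched-chain aliphatic residues here: Leu16, Leu20 (2).
The two groups share no amino acid, so total = 2 + 2 = 4.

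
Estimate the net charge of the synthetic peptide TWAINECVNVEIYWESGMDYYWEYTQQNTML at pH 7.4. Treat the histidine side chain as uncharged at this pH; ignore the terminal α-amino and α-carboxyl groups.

At pH ~7.4 the Lys and Arg side chains are protonated (+1), the Asp and Glu side chains are deprotonated (−1), and with His taken as neutral all other side chains carry no charge.
Positive (K, R): none → +0.
Negative (D, E): E6, E11, E15, D19, E23 → −5.
Net charge = (+0) + (−5) = −5.

-5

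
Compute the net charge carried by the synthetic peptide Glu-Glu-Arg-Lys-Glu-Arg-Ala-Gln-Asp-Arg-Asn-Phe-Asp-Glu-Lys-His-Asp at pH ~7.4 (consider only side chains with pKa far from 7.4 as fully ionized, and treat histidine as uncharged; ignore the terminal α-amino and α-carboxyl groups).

-2

Near pH 7.4, K and R contribute +1 each, D and E contribute −1 each, and every other side chain (His included, as stated) is uncharged.
Positive (K, R): Arg3, Lys4, Arg6, Arg10, Lys15 → +5.
Negative (D, E): Glu1, Glu2, Glu5, Asp9, Asp13, Glu14, Asp17 → −7.
Net charge = (+5) + (−7) = −2.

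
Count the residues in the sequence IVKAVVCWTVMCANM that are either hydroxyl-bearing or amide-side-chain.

Hydroxyl-bearing: S, T, Y. Amide-side-chain: N, Q.
Hydroxyl-bearing residues here: T9 (1).
Amide-side-chain residues here: N14 (1).
The two groups share no amino acid, so total = 1 + 1 = 2.

2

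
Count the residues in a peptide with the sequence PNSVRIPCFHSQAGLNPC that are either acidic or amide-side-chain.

3

Acidic: D, E. Amide-side-chain: N, Q.
Acidic residues here: none (0).
Amide-side-chain residues here: N2, Q12, N16 (3).
The two groups share no amino acid, so total = 0 + 3 = 3.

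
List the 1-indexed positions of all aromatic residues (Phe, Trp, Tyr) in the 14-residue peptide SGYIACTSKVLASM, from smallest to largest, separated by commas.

3

Matching residues: Y3.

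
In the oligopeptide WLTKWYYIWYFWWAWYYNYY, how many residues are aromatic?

F, W, and Y each carry an aromatic ring on the side chain.
Matching residues: W1, W5, Y6, Y7, W9, Y10, F11, W12, W13, W15, Y16, Y17, Y19, Y20.

14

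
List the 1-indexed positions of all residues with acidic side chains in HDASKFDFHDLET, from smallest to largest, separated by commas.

2, 7, 10, 12

The acidic residues are Asp (D) and Glu (E), whose side chains end in a carboxylate group.
Matching residues: D2, D7, D10, E12.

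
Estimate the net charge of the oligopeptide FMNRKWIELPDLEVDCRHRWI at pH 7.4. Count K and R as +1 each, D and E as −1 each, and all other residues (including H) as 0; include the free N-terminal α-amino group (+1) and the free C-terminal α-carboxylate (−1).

0

Positive (K, R): R4, K5, R17, R19 → +4.
Negative (D, E): E8, D11, E13, D15 → −4.
The N-terminus (+1) and C-terminus (−1) cancel.
Net charge = (+4) + (−4) = 0.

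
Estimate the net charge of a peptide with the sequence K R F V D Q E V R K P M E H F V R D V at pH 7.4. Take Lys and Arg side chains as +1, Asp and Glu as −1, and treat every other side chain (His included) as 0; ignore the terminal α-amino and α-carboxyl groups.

+1

Positive (K, R): K1, R2, R9, K10, R17 → +5.
Negative (D, E): D5, E7, E13, D18 → −4.
Net charge = (+5) + (−4) = +1.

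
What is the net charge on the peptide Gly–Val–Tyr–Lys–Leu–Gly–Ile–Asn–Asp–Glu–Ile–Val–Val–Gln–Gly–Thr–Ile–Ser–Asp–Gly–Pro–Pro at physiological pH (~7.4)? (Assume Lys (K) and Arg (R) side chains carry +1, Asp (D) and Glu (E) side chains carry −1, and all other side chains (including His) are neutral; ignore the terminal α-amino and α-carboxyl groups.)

Positive (K, R): Lys4 → +1.
Negative (D, E): Asp9, Glu10, Asp19 → −3.
Net charge = (+1) + (−3) = −2.

-2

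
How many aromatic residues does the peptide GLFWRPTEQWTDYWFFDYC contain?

8

Phenylalanine (F), tryptophan (W), and tyrosine (Y) have aromatic ring side chains.
Matching residues: F3, W4, W10, Y13, W14, F15, F16, Y18.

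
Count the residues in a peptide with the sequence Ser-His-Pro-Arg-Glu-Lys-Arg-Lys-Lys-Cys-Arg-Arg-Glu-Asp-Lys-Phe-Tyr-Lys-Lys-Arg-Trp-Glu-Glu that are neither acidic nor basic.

Acidic: D, E. Basic: K, R, H. All other residues are neither.
Matching residues: Ser1, Pro3, Cys10, Phe16, Tyr17, Trp21.

6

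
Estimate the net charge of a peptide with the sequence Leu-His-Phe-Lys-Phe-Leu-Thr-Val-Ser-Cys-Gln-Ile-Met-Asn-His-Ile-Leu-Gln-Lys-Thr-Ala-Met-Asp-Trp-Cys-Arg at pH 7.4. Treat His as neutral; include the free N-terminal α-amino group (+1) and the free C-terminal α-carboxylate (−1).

+2

The side chains ionized at physiological pH are Lys/Arg (+1) and Asp/Glu (−1); with His treated as neutral, nothing else contributes.
Positive (K, R): Lys4, Lys19, Arg26 → +3.
Negative (D, E): Asp23 → −1.
The N-terminus (+1) and C-terminus (−1) cancel.
Net charge = (+3) + (−1) = +2.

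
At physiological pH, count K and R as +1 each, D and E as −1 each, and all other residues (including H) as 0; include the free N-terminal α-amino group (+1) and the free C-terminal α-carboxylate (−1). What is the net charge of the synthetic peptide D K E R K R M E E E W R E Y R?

0

Positive (K, R): K2, R4, K5, R6, R12, R15 → +6.
Negative (D, E): D1, E3, E8, E9, E10, E13 → −6.
The N-terminus (+1) and C-terminus (−1) cancel.
Net charge = (+6) + (−6) = 0.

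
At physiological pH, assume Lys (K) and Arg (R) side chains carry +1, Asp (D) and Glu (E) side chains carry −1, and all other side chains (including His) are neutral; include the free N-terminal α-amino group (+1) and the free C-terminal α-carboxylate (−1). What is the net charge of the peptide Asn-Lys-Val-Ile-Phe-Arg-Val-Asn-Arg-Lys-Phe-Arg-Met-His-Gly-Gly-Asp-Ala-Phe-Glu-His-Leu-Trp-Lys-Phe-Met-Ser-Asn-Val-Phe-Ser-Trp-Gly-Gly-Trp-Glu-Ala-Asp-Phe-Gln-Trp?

Positive (K, R): Lys2, Arg6, Arg9, Lys10, Arg12, Lys24 → +6.
Negative (D, E): Asp17, Glu20, Glu36, Asp38 → −4.
The N-terminus (+1) and C-terminus (−1) cancel.
Net charge = (+6) + (−4) = +2.

+2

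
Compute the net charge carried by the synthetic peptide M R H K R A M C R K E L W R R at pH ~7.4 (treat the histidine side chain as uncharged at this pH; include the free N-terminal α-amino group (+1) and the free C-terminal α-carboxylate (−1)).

Near pH 7.4, K and R contribute +1 each, D and E contribute −1 each, and every other side chain (His included, as stated) is uncharged.
Positive (K, R): R2, K4, R5, R9, K10, R14, R15 → +7.
Negative (D, E): E11 → −1.
The N-terminus (+1) and C-terminus (−1) cancel.
Net charge = (+7) + (−1) = +6.

+6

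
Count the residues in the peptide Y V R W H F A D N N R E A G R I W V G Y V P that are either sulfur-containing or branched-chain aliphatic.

Sulfur-containing: C, M. Branched-chain aliphatic: I, L, V.
Sulfur-containing residues here: none (0).
Branched-chain aliphatic residues here: V2, I16, V18, V21 (4).
The two groups share no amino acid, so total = 0 + 4 = 4.

4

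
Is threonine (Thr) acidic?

The acidic residues are Asp (D) and Glu (E), whose side chains end in a carboxylate group.
Threonine is not in this group.

No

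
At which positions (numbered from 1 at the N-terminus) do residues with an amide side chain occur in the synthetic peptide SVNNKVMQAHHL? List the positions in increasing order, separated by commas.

Only N (asparagine) and Q (glutamine) carry a side-chain carboxamide.
Matching residues: N3, N4, Q8.

3, 4, 8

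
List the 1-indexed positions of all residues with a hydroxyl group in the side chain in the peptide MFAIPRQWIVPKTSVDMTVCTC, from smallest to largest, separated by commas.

The –OH-bearing residues are Ser, Thr (aliphatic alcohols), and Tyr (phenol).
Matching residues: T13, S14, T18, T21.

13, 14, 18, 21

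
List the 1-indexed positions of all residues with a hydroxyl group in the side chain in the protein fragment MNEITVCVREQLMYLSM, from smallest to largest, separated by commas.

5, 14, 16

Serine (S), threonine (T), and tyrosine (Y) each carry a hydroxyl group on the side chain.
Matching residues: T5, Y14, S16.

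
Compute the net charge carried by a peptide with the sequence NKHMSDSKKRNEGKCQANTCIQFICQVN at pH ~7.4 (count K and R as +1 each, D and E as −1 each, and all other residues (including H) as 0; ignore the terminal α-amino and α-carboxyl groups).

Positive (K, R): K2, K8, K9, R10, K14 → +5.
Negative (D, E): D6, E12 → −2.
Net charge = (+5) + (−2) = +3.

+3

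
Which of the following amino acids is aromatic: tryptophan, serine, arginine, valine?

Phenylalanine (F), tryptophan (W), and tyrosine (Y) have aromatic ring side chains.
Of the listed options, only tryptophan belongs to this group.

tryptophan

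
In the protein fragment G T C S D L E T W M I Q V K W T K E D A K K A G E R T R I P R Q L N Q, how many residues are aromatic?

2

Phenylalanine (F), tryptophan (W), and tyrosine (Y) have aromatic ring side chains.
Matching residues: W9, W15.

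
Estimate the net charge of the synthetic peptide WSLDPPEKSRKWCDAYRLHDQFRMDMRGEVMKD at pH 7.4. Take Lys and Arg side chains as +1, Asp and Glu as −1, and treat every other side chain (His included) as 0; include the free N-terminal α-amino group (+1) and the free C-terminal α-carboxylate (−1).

Positive (K, R): K8, R10, K11, R17, R23, R27, K32 → +7.
Negative (D, E): D4, E7, D14, D20, D25, E29, D33 → −7.
The N-terminus (+1) and C-terminus (−1) cancel.
Net charge = (+7) + (−7) = 0.

0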